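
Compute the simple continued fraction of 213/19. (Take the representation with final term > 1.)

[11; 4, 1, 3]

213 = 11*19 + 4
19 = 4*4 + 3
4 = 1*3 + 1
3 = 3*1 + 0  (stop)
So 213/19 = [11; 4, 1, 3].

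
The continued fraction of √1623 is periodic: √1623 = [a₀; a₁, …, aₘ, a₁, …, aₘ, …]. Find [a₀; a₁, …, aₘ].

a₀ = ⌊√1623⌋ = 40.
With m₀=0, d₀=1 and mₖ₊₁ = dₖaₖ − mₖ, dₖ₊₁ = (n − mₖ₊₁²)/dₖ, aₖ₊₁ = ⌊(a₀+mₖ₊₁)/dₖ₊₁⌋:
  k=1: m=40, d=23, a=3
  k=2: m=29, d=34, a=2
  k=3: m=39, d=3, a=26
  k=4: m=39, d=34, a=2
  k=5: m=29, d=23, a=3
  k=6: m=40, d=1, a=80
d=1 and a=2a₀=80 at k=6, so the next step gives (m, d) = (40, 23) again — its k=1 value — and the period has length 6.

[40; 3, 2, 26, 2, 3, 80]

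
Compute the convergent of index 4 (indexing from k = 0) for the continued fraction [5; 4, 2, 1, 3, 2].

Using pₖ = aₖpₖ₋₁ + pₖ₋₂, qₖ = aₖqₖ₋₁ + qₖ₋₂ (with p₋₁=1, p₋₂=0, q₋₁=0, q₋₂=1):
  k=0: a=5, p=5, q=1
  k=1: a=4, p=21, q=4
  k=2: a=2, p=47, q=9
  k=3: a=1, p=68, q=13
  k=4: a=3, p=251, q=48

251/48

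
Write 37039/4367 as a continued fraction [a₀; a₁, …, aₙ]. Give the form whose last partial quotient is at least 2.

37039 = 8×4367 + 2103
4367 = 2×2103 + 161
2103 = 13×161 + 10
161 = 16×10 + 1
10 = 10×1 + 0  (stop)
So 37039/4367 = [8; 2, 13, 16, 10].

[8; 2, 13, 16, 10]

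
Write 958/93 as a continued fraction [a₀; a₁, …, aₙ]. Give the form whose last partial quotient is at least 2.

[10; 3, 3, 9]

958 = 10×93 + 28
93 = 3×28 + 9
28 = 3×9 + 1
9 = 9×1 + 0  (stop)
So 958/93 = [10; 3, 3, 9].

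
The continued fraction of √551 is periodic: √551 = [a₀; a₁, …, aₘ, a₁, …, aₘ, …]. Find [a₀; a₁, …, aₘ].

a₀ = ⌊√551⌋ = 23.
With m₀=0, d₀=1 and mₖ₊₁ = dₖaₖ − mₖ, dₖ₊₁ = (n − mₖ₊₁²)/dₖ, aₖ₊₁ = ⌊(a₀+mₖ₊₁)/dₖ₊₁⌋:
  k=1: m=23, d=22, a=2
  k=2: m=21, d=5, a=8
  k=3: m=19, d=38, a=1
  k=4: m=19, d=5, a=8
  k=5: m=21, d=22, a=2
  k=6: m=23, d=1, a=46
d=1 and a=2a₀=46 at k=6, so the next step gives (m, d) = (23, 22) again — its k=1 value — and the period has length 6.

[23; 2, 8, 1, 8, 2, 46]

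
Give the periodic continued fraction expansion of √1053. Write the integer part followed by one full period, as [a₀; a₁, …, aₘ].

a₀ = ⌊√1053⌋ = 32.

[32; 2, 4, 2, 64]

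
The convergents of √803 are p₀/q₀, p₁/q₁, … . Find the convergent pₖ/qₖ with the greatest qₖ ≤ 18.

85/3

√803 = [28; 2, 1, 27, 1, 2, 56, …] (period length 6).
Convergents:
  p_0/q_0 = 28/1
  p_1/q_1 = 57/2
  p_2/q_2 = 85/3
  p_3/q_3 = 2352/83
q_2 = 3 ≤ 18 < 83 = q_3, so the answer is 85/3.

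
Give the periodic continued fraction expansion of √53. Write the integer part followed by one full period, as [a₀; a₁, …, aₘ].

[7; 3, 1, 1, 3, 14]

a₀ = ⌊√53⌋ = 7.
With m₀=0, d₀=1 and mₖ₊₁ = dₖaₖ − mₖ, dₖ₊₁ = (n − mₖ₊₁²)/dₖ, aₖ₊₁ = ⌊(a₀+mₖ₊₁)/dₖ₊₁⌋:
  k=1: m=7, d=4, a=3
  k=2: m=5, d=7, a=1
  k=3: m=2, d=7, a=1
  k=4: m=5, d=4, a=3
  k=5: m=7, d=1, a=14
d=1 and a=2a₀=14 at k=5, so the next step gives (m, d) = (7, 4) again — its k=1 value — and the period has length 5.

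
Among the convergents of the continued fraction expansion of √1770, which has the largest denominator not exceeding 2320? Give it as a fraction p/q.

49518/1177

√1770 = [42; 14, 84, …] (period length 2).
Convergents:
  p_0/q_0 = 42/1
  p_1/q_1 = 589/14
  p_2/q_2 = 49518/1177
  p_3/q_3 = 693841/16492
q_2 = 1177 ≤ 2320 < 16492 = q_3, so the answer is 49518/1177.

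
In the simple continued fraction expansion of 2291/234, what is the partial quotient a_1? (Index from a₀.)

1

2291 = 9·234 + 185   →  a_0 = 9
234 = 1·185 + 49   →  a_1 = 1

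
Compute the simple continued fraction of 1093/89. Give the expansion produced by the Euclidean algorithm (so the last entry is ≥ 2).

[12; 3, 1, 1, 3, 1, 2]

1093 = 12*89 + 25
89 = 3*25 + 14
25 = 1*14 + 11
14 = 1*11 + 3
11 = 3*3 + 2
3 = 1*2 + 1
2 = 2*1 + 0  (stop)
So 1093/89 = [12; 3, 1, 1, 3, 1, 2].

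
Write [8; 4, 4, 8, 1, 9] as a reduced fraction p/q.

12790/1553

Using pₖ = aₖpₖ₋₁ + pₖ₋₂ and qₖ = aₖqₖ₋₁ + qₖ₋₂:
  k=0: a=8, p=8, q=1
  k=1: a=4, p=33, q=4
  k=2: a=4, p=140, q=17
  k=3: a=8, p=1153, q=140
  k=4: a=1, p=1293, q=157
  k=5: a=9, p=12790, q=1553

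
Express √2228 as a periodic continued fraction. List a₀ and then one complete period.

a₀ = ⌊√2228⌋ = 47.

[47; 4, 1, 22, 1, 4, 94]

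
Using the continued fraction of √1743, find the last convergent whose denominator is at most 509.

√1743 = [41; 1, 2, 1, 82, …] (period length 4).
Convergents:
  p_0/q_0 = 41/1
  p_1/q_1 = 42/1
  p_2/q_2 = 125/3
  p_3/q_3 = 167/4
  p_4/q_4 = 13819/331
  p_5/q_5 = 13986/335
  p_6/q_6 = 41791/1001
q_5 = 335 ≤ 509 < 1001 = q_6, so the answer is 13986/335.

13986/335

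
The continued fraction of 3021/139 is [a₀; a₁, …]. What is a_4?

3

3021 = 21·139 + 102   →  a_0 = 21
139 = 1·102 + 37   →  a_1 = 1
102 = 2·37 + 28   →  a_2 = 2
37 = 1·28 + 9   →  a_3 = 1
28 = 3·9 + 1   →  a_4 = 3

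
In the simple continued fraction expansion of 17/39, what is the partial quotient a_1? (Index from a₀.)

17 = 0·39 + 17   →  a_0 = 0
39 = 2·17 + 5   →  a_1 = 2

2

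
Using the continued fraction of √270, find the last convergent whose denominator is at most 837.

5291/322

√270 = [16; 2, 3, 6, 3, 2, 32, …] (period length 6).
Convergents:
  p_0/q_0 = 16/1
  p_1/q_1 = 33/2
  p_2/q_2 = 115/7
  p_3/q_3 = 723/44
  p_4/q_4 = 2284/139
  p_5/q_5 = 5291/322
  p_6/q_6 = 171596/10443
q_5 = 322 ≤ 837 < 10443 = q_6, so the answer is 5291/322.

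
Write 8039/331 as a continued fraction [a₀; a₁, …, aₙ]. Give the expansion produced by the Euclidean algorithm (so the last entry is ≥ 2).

8039 = 24×331 + 95
331 = 3×95 + 46
95 = 2×46 + 3
46 = 15×3 + 1
3 = 3×1 + 0  (stop)
So 8039/331 = [24; 3, 2, 15, 3].

[24; 3, 2, 15, 3]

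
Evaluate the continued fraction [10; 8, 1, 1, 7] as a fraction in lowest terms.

1295/128

Using pₖ = aₖpₖ₋₁ + pₖ₋₂ and qₖ = aₖqₖ₋₁ + qₖ₋₂:
  k=0: a=10, p=10, q=1
  k=1: a=8, p=81, q=8
  k=2: a=1, p=91, q=9
  k=3: a=1, p=172, q=17
  k=4: a=7, p=1295, q=128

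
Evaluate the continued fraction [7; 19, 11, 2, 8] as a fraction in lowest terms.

26249/3722

Using pₖ = aₖpₖ₋₁ + pₖ₋₂ and qₖ = aₖqₖ₋₁ + qₖ₋₂:
  k=0: a=7, p=7, q=1
  k=1: a=19, p=134, q=19
  k=2: a=11, p=1481, q=210
  k=3: a=2, p=3096, q=439
  k=4: a=8, p=26249, q=3722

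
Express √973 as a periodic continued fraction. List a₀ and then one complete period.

[31; 5, 5, 2, 8, 2, 5, 5, 62]

a₀ = ⌊√973⌋ = 31.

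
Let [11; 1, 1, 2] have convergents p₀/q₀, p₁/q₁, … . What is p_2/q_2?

23/2

Using pₖ = aₖpₖ₋₁ + pₖ₋₂, qₖ = aₖqₖ₋₁ + qₖ₋₂ (with p₋₁=1, p₋₂=0, q₋₁=0, q₋₂=1):
  k=0: a=11, p=11, q=1
  k=1: a=1, p=12, q=1
  k=2: a=1, p=23, q=2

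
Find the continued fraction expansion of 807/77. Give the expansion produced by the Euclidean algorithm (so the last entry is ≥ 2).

807 = 10·77 + 37
77 = 2·37 + 3
37 = 12·3 + 1
3 = 3·1 + 0  (stop)
So 807/77 = [10; 2, 12, 3].

[10; 2, 12, 3]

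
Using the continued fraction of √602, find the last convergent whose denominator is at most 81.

√602 = [24; 1, 1, 6, 1, 1, 48, …] (period length 6).
Convergents:
  p_0/q_0 = 24/1
  p_1/q_1 = 25/1
  p_2/q_2 = 49/2
  p_3/q_3 = 319/13
  p_4/q_4 = 368/15
  p_5/q_5 = 687/28
  p_6/q_6 = 33344/1359
q_5 = 28 ≤ 81 < 1359 = q_6, so the answer is 687/28.

687/28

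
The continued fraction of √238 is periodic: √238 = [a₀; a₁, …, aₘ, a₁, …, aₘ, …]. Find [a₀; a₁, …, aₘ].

[15; 2, 2, 1, 14, 1, 2, 2, 30]

a₀ = ⌊√238⌋ = 15.
With m₀=0, d₀=1 and mₖ₊₁ = dₖaₖ − mₖ, dₖ₊₁ = (n − mₖ₊₁²)/dₖ, aₖ₊₁ = ⌊(a₀+mₖ₊₁)/dₖ₊₁⌋:
  k=1: m=15, d=13, a=2
  k=2: m=11, d=9, a=2
  k=3: m=7, d=21, a=1
  k=4: m=14, d=2, a=14
  k=5: m=14, d=21, a=1
  k=6: m=7, d=9, a=2
  k=7: m=11, d=13, a=2
  k=8: m=15, d=1, a=30
d=1 and a=2a₀=30 at k=8, so the next step gives (m, d) = (15, 13) again — its k=1 value — and the period has length 8.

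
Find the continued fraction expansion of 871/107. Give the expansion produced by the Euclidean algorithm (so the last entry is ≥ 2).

871 = 8*107 + 15
107 = 7*15 + 2
15 = 7*2 + 1
2 = 2*1 + 0  (stop)
So 871/107 = [8; 7, 7, 2].

[8; 7, 7, 2]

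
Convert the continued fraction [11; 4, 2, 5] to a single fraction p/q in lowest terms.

Fold from the inside: start with 5/1.
  2 + 1/5 = 11/5
  4 + 5/11 = 49/11
  11 + 11/49 = 550/49

550/49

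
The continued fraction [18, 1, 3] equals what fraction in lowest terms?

Using pₖ = aₖpₖ₋₁ + pₖ₋₂ and qₖ = aₖqₖ₋₁ + qₖ₋₂:
  k=0: a=18, p=18, q=1
  k=1: a=1, p=19, q=1
  k=2: a=3, p=75, q=4

75/4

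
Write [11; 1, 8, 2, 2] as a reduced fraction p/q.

559/47

Fold from the inside: start with 2/1.
  2 + 1/2 = 5/2
  8 + 2/5 = 42/5
  1 + 5/42 = 47/42
  11 + 42/47 = 559/47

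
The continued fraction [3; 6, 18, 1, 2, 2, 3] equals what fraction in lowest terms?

Using pₖ = aₖpₖ₋₁ + pₖ₋₂ and qₖ = aₖqₖ₋₁ + qₖ₋₂:
  k=0: a=3, p=3, q=1
  k=1: a=6, p=19, q=6
  k=2: a=18, p=345, q=109
  k=3: a=1, p=364, q=115
  k=4: a=2, p=1073, q=339
  k=5: a=2, p=2510, q=793
  k=6: a=3, p=8603, q=2718

8603/2718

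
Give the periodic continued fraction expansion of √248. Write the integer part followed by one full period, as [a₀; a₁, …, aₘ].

a₀ = ⌊√248⌋ = 15.
With m₀=0, d₀=1 and mₖ₊₁ = dₖaₖ − mₖ, dₖ₊₁ = (n − mₖ₊₁²)/dₖ, aₖ₊₁ = ⌊(a₀+mₖ₊₁)/dₖ₊₁⌋:
  k=1: m=15, d=23, a=1
  k=2: m=8, d=8, a=2
  k=3: m=8, d=23, a=1
  k=4: m=15, d=1, a=30
d=1 and a=2a₀=30 at k=4, so the next step gives (m, d) = (15, 23) again — its k=1 value — and the period has length 4.

[15; 1, 2, 1, 30]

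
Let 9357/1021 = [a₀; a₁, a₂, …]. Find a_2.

12

9357 = 9·1021 + 168   →  a_0 = 9
1021 = 6·168 + 13   →  a_1 = 6
168 = 12·13 + 12   →  a_2 = 12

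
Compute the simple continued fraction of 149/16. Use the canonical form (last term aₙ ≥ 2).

[9; 3, 5]

149 = 9·16 + 5
16 = 3·5 + 1
5 = 5·1 + 0  (stop)
So 149/16 = [9; 3, 5].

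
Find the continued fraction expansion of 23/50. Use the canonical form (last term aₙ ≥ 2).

23 = 0×50 + 23
50 = 2×23 + 4
23 = 5×4 + 3
4 = 1×3 + 1
3 = 3×1 + 0  (stop)
So 23/50 = [0; 2, 5, 1, 3].

[0; 2, 5, 1, 3]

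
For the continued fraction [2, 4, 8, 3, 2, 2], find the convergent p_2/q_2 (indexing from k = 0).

74/33

Using pₖ = aₖpₖ₋₁ + pₖ₋₂, qₖ = aₖqₖ₋₁ + qₖ₋₂ (with p₋₁=1, p₋₂=0, q₋₁=0, q₋₂=1):
  k=0: a=2, p=2, q=1
  k=1: a=4, p=9, q=4
  k=2: a=8, p=74, q=33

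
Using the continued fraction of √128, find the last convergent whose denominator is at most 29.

√128 = [11; 3, 5, 3, 22, …] (period length 4).
Convergents:
  p_0/q_0 = 11/1
  p_1/q_1 = 34/3
  p_2/q_2 = 181/16
  p_3/q_3 = 577/51
q_2 = 16 ≤ 29 < 51 = q_3, so the answer is 181/16.

181/16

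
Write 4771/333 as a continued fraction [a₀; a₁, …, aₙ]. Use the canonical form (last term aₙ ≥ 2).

[14; 3, 18, 6]

4771 = 14×333 + 109
333 = 3×109 + 6
109 = 18×6 + 1
6 = 6×1 + 0  (stop)
So 4771/333 = [14; 3, 18, 6].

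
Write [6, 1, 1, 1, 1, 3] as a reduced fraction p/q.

Fold from the inside: start with 3/1.
  1 + 1/3 = 4/3
  1 + 3/4 = 7/4
  1 + 4/7 = 11/7
  1 + 7/11 = 18/11
  6 + 11/18 = 119/18

119/18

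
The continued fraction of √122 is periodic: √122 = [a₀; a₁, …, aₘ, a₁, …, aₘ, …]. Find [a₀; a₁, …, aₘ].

[11; 22]

a₀ = ⌊√122⌋ = 11.
With m₀=0, d₀=1 and mₖ₊₁ = dₖaₖ − mₖ, dₖ₊₁ = (n − mₖ₊₁²)/dₖ, aₖ₊₁ = ⌊(a₀+mₖ₊₁)/dₖ₊₁⌋:
  k=1: m=11, d=1, a=22
d=1 and a=2a₀=22 at k=1, so the next step gives (m, d) = (11, 1) again — its k=1 value — and the period has length 1.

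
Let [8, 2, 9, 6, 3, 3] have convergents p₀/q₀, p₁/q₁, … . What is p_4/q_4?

Using pₖ = aₖpₖ₋₁ + pₖ₋₂, qₖ = aₖqₖ₋₁ + qₖ₋₂ (with p₋₁=1, p₋₂=0, q₋₁=0, q₋₂=1):
  k=0: a=8, p=8, q=1
  k=1: a=2, p=17, q=2
  k=2: a=9, p=161, q=19
  k=3: a=6, p=983, q=116
  k=4: a=3, p=3110, q=367

3110/367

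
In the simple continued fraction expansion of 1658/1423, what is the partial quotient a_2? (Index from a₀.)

18

1658 = 1·1423 + 235   →  a_0 = 1
1423 = 6·235 + 13   →  a_1 = 6
235 = 18·13 + 1   →  a_2 = 18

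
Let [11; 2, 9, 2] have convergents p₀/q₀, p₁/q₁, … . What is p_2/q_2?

218/19

Using pₖ = aₖpₖ₋₁ + pₖ₋₂, qₖ = aₖqₖ₋₁ + qₖ₋₂ (with p₋₁=1, p₋₂=0, q₋₁=0, q₋₂=1):
  k=0: a=11, p=11, q=1
  k=1: a=2, p=23, q=2
  k=2: a=9, p=218, q=19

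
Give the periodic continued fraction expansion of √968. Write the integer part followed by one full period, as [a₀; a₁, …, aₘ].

[31; 8, 1, 6, 1, 8, 62]

a₀ = ⌊√968⌋ = 31.
With m₀=0, d₀=1 and mₖ₊₁ = dₖaₖ − mₖ, dₖ₊₁ = (n − mₖ₊₁²)/dₖ, aₖ₊₁ = ⌊(a₀+mₖ₊₁)/dₖ₊₁⌋:
  k=1: m=31, d=7, a=8
  k=2: m=25, d=49, a=1
  k=3: m=24, d=8, a=6
  k=4: m=24, d=49, a=1
  k=5: m=25, d=7, a=8
  k=6: m=31, d=1, a=62
d=1 and a=2a₀=62 at k=6, so the next step gives (m, d) = (31, 7) again — its k=1 value — and the period has length 6.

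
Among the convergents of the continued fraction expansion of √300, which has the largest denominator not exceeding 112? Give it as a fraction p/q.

√300 = [17; 3, 8, 3, 34, …] (period length 4).
Convergents:
  p_0/q_0 = 17/1
  p_1/q_1 = 52/3
  p_2/q_2 = 433/25
  p_3/q_3 = 1351/78
  p_4/q_4 = 46367/2677
q_3 = 78 ≤ 112 < 2677 = q_4, so the answer is 1351/78.

1351/78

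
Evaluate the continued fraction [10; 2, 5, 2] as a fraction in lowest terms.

Fold from the inside: start with 2/1.
  5 + 1/2 = 11/2
  2 + 2/11 = 24/11
  10 + 11/24 = 251/24

251/24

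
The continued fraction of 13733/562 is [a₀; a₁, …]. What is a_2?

3

13733 = 24·562 + 245   →  a_0 = 24
562 = 2·245 + 72   →  a_1 = 2
245 = 3·72 + 29   →  a_2 = 3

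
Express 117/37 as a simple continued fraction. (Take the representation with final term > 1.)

117 = 3*37 + 6
37 = 6*6 + 1
6 = 6*1 + 0  (stop)
So 117/37 = [3; 6, 6].

[3; 6, 6]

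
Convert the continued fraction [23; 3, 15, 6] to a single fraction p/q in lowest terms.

Using pₖ = aₖpₖ₋₁ + pₖ₋₂ and qₖ = aₖqₖ₋₁ + qₖ₋₂:
  k=0: a=23, p=23, q=1
  k=1: a=3, p=70, q=3
  k=2: a=15, p=1073, q=46
  k=3: a=6, p=6508, q=279

6508/279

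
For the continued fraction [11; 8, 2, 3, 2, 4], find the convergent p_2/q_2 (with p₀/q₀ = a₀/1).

Using pₖ = aₖpₖ₋₁ + pₖ₋₂, qₖ = aₖqₖ₋₁ + qₖ₋₂ (with p₋₁=1, p₋₂=0, q₋₁=0, q₋₂=1):
  k=0: a=11, p=11, q=1
  k=1: a=8, p=89, q=8
  k=2: a=2, p=189, q=17

189/17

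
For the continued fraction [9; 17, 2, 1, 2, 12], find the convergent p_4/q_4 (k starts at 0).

Using pₖ = aₖpₖ₋₁ + pₖ₋₂, qₖ = aₖqₖ₋₁ + qₖ₋₂ (with p₋₁=1, p₋₂=0, q₋₁=0, q₋₂=1):
  k=0: a=9, p=9, q=1
  k=1: a=17, p=154, q=17
  k=2: a=2, p=317, q=35
  k=3: a=1, p=471, q=52
  k=4: a=2, p=1259, q=139

1259/139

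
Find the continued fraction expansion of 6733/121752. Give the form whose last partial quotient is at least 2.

6733 = 0·121752 + 6733
121752 = 18·6733 + 558
6733 = 12·558 + 37
558 = 15·37 + 3
37 = 12·3 + 1
3 = 3·1 + 0  (stop)
So 6733/121752 = [0; 18, 12, 15, 12, 3].

[0; 18, 12, 15, 12, 3]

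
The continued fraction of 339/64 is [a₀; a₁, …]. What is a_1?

339 = 5·64 + 19   →  a_0 = 5
64 = 3·19 + 7   →  a_1 = 3

3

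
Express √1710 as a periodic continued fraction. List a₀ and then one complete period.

[41; 2, 1, 5, 4, 5, 1, 2, 82]

a₀ = ⌊√1710⌋ = 41.
With m₀=0, d₀=1 and mₖ₊₁ = dₖaₖ − mₖ, dₖ₊₁ = (n − mₖ₊₁²)/dₖ, aₖ₊₁ = ⌊(a₀+mₖ₊₁)/dₖ₊₁⌋:
  k=1: m=41, d=29, a=2
  k=2: m=17, d=49, a=1
  k=3: m=32, d=14, a=5
  k=4: m=38, d=19, a=4
  k=5: m=38, d=14, a=5
  k=6: m=32, d=49, a=1
  k=7: m=17, d=29, a=2
  k=8: m=41, d=1, a=82
d=1 and a=2a₀=82 at k=8, so the next step gives (m, d) = (41, 29) again — its k=1 value — and the period has length 8.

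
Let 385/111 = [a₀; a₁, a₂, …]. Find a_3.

385 = 3·111 + 52   →  a_0 = 3
111 = 2·52 + 7   →  a_1 = 2
52 = 7·7 + 3   →  a_2 = 7
7 = 2·3 + 1   →  a_3 = 2

2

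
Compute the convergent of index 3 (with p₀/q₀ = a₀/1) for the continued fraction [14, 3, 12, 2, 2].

Using pₖ = aₖpₖ₋₁ + pₖ₋₂, qₖ = aₖqₖ₋₁ + qₖ₋₂ (with p₋₁=1, p₋₂=0, q₋₁=0, q₋₂=1):
  k=0: a=14, p=14, q=1
  k=1: a=3, p=43, q=3
  k=2: a=12, p=530, q=37
  k=3: a=2, p=1103, q=77

1103/77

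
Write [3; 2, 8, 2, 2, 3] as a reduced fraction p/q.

1052/303

Using pₖ = aₖpₖ₋₁ + pₖ₋₂ and qₖ = aₖqₖ₋₁ + qₖ₋₂:
  k=0: a=3, p=3, q=1
  k=1: a=2, p=7, q=2
  k=2: a=8, p=59, q=17
  k=3: a=2, p=125, q=36
  k=4: a=2, p=309, q=89
  k=5: a=3, p=1052, q=303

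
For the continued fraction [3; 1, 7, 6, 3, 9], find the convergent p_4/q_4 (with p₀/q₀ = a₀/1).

601/155

Using pₖ = aₖpₖ₋₁ + pₖ₋₂, qₖ = aₖqₖ₋₁ + qₖ₋₂ (with p₋₁=1, p₋₂=0, q₋₁=0, q₋₂=1):
  k=0: a=3, p=3, q=1
  k=1: a=1, p=4, q=1
  k=2: a=7, p=31, q=8
  k=3: a=6, p=190, q=49
  k=4: a=3, p=601, q=155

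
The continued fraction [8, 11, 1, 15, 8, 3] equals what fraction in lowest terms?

Using pₖ = aₖpₖ₋₁ + pₖ₋₂ and qₖ = aₖqₖ₋₁ + qₖ₋₂:
  k=0: a=8, p=8, q=1
  k=1: a=11, p=89, q=11
  k=2: a=1, p=97, q=12
  k=3: a=15, p=1544, q=191
  k=4: a=8, p=12449, q=1540
  k=5: a=3, p=38891, q=4811

38891/4811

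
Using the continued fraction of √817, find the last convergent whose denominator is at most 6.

143/5

√817 = [28; 1, 1, 2, 1, 1, 56, …] (period length 6).
Convergents:
  p_0/q_0 = 28/1
  p_1/q_1 = 29/1
  p_2/q_2 = 57/2
  p_3/q_3 = 143/5
  p_4/q_4 = 200/7
q_3 = 5 ≤ 6 < 7 = q_4, so the answer is 143/5.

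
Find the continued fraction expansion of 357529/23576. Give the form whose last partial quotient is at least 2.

357529 = 15×23576 + 3889
23576 = 6×3889 + 242
3889 = 16×242 + 17
242 = 14×17 + 4
17 = 4×4 + 1
4 = 4×1 + 0  (stop)
So 357529/23576 = [15; 6, 16, 14, 4, 4].

[15; 6, 16, 14, 4, 4]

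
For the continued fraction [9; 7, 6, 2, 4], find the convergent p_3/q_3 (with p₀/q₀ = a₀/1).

Using pₖ = aₖpₖ₋₁ + pₖ₋₂, qₖ = aₖqₖ₋₁ + qₖ₋₂ (with p₋₁=1, p₋₂=0, q₋₁=0, q₋₂=1):
  k=0: a=9, p=9, q=1
  k=1: a=7, p=64, q=7
  k=2: a=6, p=393, q=43
  k=3: a=2, p=850, q=93

850/93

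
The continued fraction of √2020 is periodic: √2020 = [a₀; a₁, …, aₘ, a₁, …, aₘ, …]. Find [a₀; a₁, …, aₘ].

a₀ = ⌊√2020⌋ = 44.

[44; 1, 16, 1, 88]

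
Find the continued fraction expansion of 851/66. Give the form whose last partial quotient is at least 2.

851 = 12*66 + 59
66 = 1*59 + 7
59 = 8*7 + 3
7 = 2*3 + 1
3 = 3*1 + 0  (stop)
So 851/66 = [12; 1, 8, 2, 3].

[12; 1, 8, 2, 3]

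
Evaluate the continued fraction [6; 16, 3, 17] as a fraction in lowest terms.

5146/849

Fold from the inside: start with 17/1.
  3 + 1/17 = 52/17
  16 + 17/52 = 849/52
  6 + 52/849 = 5146/849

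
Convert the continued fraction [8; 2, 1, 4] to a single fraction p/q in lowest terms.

117/14

Fold from the inside: start with 4/1.
  1 + 1/4 = 5/4
  2 + 4/5 = 14/5
  8 + 5/14 = 117/14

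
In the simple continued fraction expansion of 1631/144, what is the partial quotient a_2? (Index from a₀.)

1631 = 11·144 + 47   →  a_0 = 11
144 = 3·47 + 3   →  a_1 = 3
47 = 15·3 + 2   →  a_2 = 15

15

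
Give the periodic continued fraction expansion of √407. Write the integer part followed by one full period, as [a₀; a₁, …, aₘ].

a₀ = ⌊√407⌋ = 20.
With m₀=0, d₀=1 and mₖ₊₁ = dₖaₖ − mₖ, dₖ₊₁ = (n − mₖ₊₁²)/dₖ, aₖ₊₁ = ⌊(a₀+mₖ₊₁)/dₖ₊₁⌋:
  k=1: m=20, d=7, a=5
  k=2: m=15, d=26, a=1
  k=3: m=11, d=11, a=2
  k=4: m=11, d=26, a=1
  k=5: m=15, d=7, a=5
  k=6: m=20, d=1, a=40
d=1 and a=2a₀=40 at k=6, so the next step gives (m, d) = (20, 7) again — its k=1 value — and the period has length 6.

[20; 5, 1, 2, 1, 5, 40]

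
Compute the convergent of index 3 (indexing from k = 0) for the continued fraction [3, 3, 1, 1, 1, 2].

Using pₖ = aₖpₖ₋₁ + pₖ₋₂, qₖ = aₖqₖ₋₁ + qₖ₋₂ (with p₋₁=1, p₋₂=0, q₋₁=0, q₋₂=1):
  k=0: a=3, p=3, q=1
  k=1: a=3, p=10, q=3
  k=2: a=1, p=13, q=4
  k=3: a=1, p=23, q=7

23/7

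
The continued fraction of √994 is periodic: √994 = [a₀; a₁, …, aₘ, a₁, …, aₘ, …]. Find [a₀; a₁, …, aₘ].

[31; 1, 1, 8, 1, 1, 62]

a₀ = ⌊√994⌋ = 31.
With m₀=0, d₀=1 and mₖ₊₁ = dₖaₖ − mₖ, dₖ₊₁ = (n − mₖ₊₁²)/dₖ, aₖ₊₁ = ⌊(a₀+mₖ₊₁)/dₖ₊₁⌋:
  k=1: m=31, d=33, a=1
  k=2: m=2, d=30, a=1
  k=3: m=28, d=7, a=8
  k=4: m=28, d=30, a=1
  k=5: m=2, d=33, a=1
  k=6: m=31, d=1, a=62
d=1 and a=2a₀=62 at k=6, so the next step gives (m, d) = (31, 33) again — its k=1 value — and the period has length 6.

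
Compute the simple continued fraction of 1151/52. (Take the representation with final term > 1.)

[22; 7, 2, 3]

1151 = 22×52 + 7
52 = 7×7 + 3
7 = 2×3 + 1
3 = 3×1 + 0  (stop)
So 1151/52 = [22; 7, 2, 3].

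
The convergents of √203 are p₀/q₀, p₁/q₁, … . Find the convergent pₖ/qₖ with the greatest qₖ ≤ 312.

√203 = [14; 4, 28, …] (period length 2).
Convergents:
  p_0/q_0 = 14/1
  p_1/q_1 = 57/4
  p_2/q_2 = 1610/113
  p_3/q_3 = 6497/456
q_2 = 113 ≤ 312 < 456 = q_3, so the answer is 1610/113.

1610/113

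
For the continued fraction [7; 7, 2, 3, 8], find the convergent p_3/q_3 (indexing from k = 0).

Using pₖ = aₖpₖ₋₁ + pₖ₋₂, qₖ = aₖqₖ₋₁ + qₖ₋₂ (with p₋₁=1, p₋₂=0, q₋₁=0, q₋₂=1):
  k=0: a=7, p=7, q=1
  k=1: a=7, p=50, q=7
  k=2: a=2, p=107, q=15
  k=3: a=3, p=371, q=52

371/52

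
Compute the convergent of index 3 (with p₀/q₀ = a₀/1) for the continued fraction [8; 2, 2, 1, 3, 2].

59/7

Using pₖ = aₖpₖ₋₁ + pₖ₋₂, qₖ = aₖqₖ₋₁ + qₖ₋₂ (with p₋₁=1, p₋₂=0, q₋₁=0, q₋₂=1):
  k=0: a=8, p=8, q=1
  k=1: a=2, p=17, q=2
  k=2: a=2, p=42, q=5
  k=3: a=1, p=59, q=7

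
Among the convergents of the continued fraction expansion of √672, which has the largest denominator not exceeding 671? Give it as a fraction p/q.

√672 = [25; 1, 11, 1, 50, …] (period length 4).
Convergents:
  p_0/q_0 = 25/1
  p_1/q_1 = 26/1
  p_2/q_2 = 311/12
  p_3/q_3 = 337/13
  p_4/q_4 = 17161/662
  p_5/q_5 = 17498/675
q_4 = 662 ≤ 671 < 675 = q_5, so the answer is 17161/662.

17161/662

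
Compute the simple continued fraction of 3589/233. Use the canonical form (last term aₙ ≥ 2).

[15; 2, 2, 11, 4]

3589 = 15·233 + 94
233 = 2·94 + 45
94 = 2·45 + 4
45 = 11·4 + 1
4 = 4·1 + 0  (stop)
So 3589/233 = [15; 2, 2, 11, 4].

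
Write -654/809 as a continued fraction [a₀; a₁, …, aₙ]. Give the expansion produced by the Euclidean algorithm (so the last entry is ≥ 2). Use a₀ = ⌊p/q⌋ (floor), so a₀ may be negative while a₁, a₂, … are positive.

[-1; 5, 4, 1, 1, 3, 1, 3]

-654 = -1*809 + 155
809 = 5*155 + 34
155 = 4*34 + 19
34 = 1*19 + 15
19 = 1*15 + 4
15 = 3*4 + 3
4 = 1*3 + 1
3 = 3*1 + 0  (stop)
So -654/809 = [-1; 5, 4, 1, 1, 3, 1, 3].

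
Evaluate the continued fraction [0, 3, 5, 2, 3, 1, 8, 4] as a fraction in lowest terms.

1769/5632

Fold from the inside: start with 4/1.
  8 + 1/4 = 33/4
  1 + 4/33 = 37/33
  3 + 33/37 = 144/37
  2 + 37/144 = 325/144
  5 + 144/325 = 1769/325
  3 + 325/1769 = 5632/1769
  0 + 1769/5632 = 1769/5632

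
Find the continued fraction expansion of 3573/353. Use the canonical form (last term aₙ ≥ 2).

[10; 8, 4, 1, 3, 2]

3573 = 10*353 + 43
353 = 8*43 + 9
43 = 4*9 + 7
9 = 1*7 + 2
7 = 3*2 + 1
2 = 2*1 + 0  (stop)
So 3573/353 = [10; 8, 4, 1, 3, 2].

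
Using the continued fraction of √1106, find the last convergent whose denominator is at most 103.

1297/39

√1106 = [33; 3, 1, 8, 1, 3, 66, …] (period length 6).
Convergents:
  p_0/q_0 = 33/1
  p_1/q_1 = 100/3
  p_2/q_2 = 133/4
  p_3/q_3 = 1164/35
  p_4/q_4 = 1297/39
  p_5/q_5 = 5055/152
q_4 = 39 ≤ 103 < 152 = q_5, so the answer is 1297/39.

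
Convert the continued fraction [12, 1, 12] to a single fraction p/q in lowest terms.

Fold from the inside: start with 12/1.
  1 + 1/12 = 13/12
  12 + 12/13 = 168/13

168/13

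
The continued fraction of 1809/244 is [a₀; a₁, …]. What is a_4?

2

1809 = 7·244 + 101   →  a_0 = 7
244 = 2·101 + 42   →  a_1 = 2
101 = 2·42 + 17   →  a_2 = 2
42 = 2·17 + 8   →  a_3 = 2
17 = 2·8 + 1   →  a_4 = 2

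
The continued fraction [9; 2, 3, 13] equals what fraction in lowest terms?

Fold from the inside: start with 13/1.
  3 + 1/13 = 40/13
  2 + 13/40 = 93/40
  9 + 40/93 = 877/93

877/93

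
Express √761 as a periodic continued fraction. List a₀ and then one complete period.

a₀ = ⌊√761⌋ = 27.
With m₀=0, d₀=1 and mₖ₊₁ = dₖaₖ − mₖ, dₖ₊₁ = (n − mₖ₊₁²)/dₖ, aₖ₊₁ = ⌊(a₀+mₖ₊₁)/dₖ₊₁⌋:
  k=1: m=27, d=32, a=1
  k=2: m=5, d=23, a=1
  k=3: m=18, d=19, a=2
  k=4: m=20, d=19, a=2
  k=5: m=18, d=23, a=1
  k=6: m=5, d=32, a=1
  k=7: m=27, d=1, a=54
d=1 and a=2a₀=54 at k=7, so the next step gives (m, d) = (27, 32) again — its k=1 value — and the period has length 7.

[27; 1, 1, 2, 2, 1, 1, 54]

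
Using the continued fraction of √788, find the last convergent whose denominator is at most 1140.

√788 = [28; 14, 56, …] (period length 2).
Convergents:
  p_0/q_0 = 28/1
  p_1/q_1 = 393/14
  p_2/q_2 = 22036/785
  p_3/q_3 = 308897/11004
q_2 = 785 ≤ 1140 < 11004 = q_3, so the answer is 22036/785.

22036/785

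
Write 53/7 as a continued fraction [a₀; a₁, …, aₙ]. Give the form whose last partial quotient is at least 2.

[7; 1, 1, 3]

53 = 7*7 + 4
7 = 1*4 + 3
4 = 1*3 + 1
3 = 3*1 + 0  (stop)
So 53/7 = [7; 1, 1, 3].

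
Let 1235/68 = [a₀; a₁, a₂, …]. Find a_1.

6

1235 = 18·68 + 11   →  a_0 = 18
68 = 6·11 + 2   →  a_1 = 6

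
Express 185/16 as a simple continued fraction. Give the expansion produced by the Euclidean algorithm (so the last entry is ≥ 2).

[11; 1, 1, 3, 2]

185 = 11*16 + 9
16 = 1*9 + 7
9 = 1*7 + 2
7 = 3*2 + 1
2 = 2*1 + 0  (stop)
So 185/16 = [11; 1, 1, 3, 2].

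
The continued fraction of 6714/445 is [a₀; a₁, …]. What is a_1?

11

6714 = 15·445 + 39   →  a_0 = 15
445 = 11·39 + 16   →  a_1 = 11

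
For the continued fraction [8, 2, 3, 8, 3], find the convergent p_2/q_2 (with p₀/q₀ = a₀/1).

59/7

Using pₖ = aₖpₖ₋₁ + pₖ₋₂, qₖ = aₖqₖ₋₁ + qₖ₋₂ (with p₋₁=1, p₋₂=0, q₋₁=0, q₋₂=1):
  k=0: a=8, p=8, q=1
  k=1: a=2, p=17, q=2
  k=2: a=3, p=59, q=7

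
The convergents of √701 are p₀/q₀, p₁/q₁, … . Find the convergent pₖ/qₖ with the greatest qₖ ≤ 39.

556/21

√701 = [26; 2, 10, 10, 2, 52, …] (period length 5).
Convergents:
  p_0/q_0 = 26/1
  p_1/q_1 = 53/2
  p_2/q_2 = 556/21
  p_3/q_3 = 5613/212
q_2 = 21 ≤ 39 < 212 = q_3, so the answer is 556/21.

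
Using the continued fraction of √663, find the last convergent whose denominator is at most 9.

√663 = [25; 1, 2, 1, 50, …] (period length 4).
Convergents:
  p_0/q_0 = 25/1
  p_1/q_1 = 26/1
  p_2/q_2 = 77/3
  p_3/q_3 = 103/4
  p_4/q_4 = 5227/203
q_3 = 4 ≤ 9 < 203 = q_4, so the answer is 103/4.

103/4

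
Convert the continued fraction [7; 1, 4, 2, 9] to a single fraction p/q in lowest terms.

Fold from the inside: start with 9/1.
  2 + 1/9 = 19/9
  4 + 9/19 = 85/19
  1 + 19/85 = 104/85
  7 + 85/104 = 813/104

813/104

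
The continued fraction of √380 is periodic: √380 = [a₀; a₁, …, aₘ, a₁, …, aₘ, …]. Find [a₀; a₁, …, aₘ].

[19; 2, 38]

a₀ = ⌊√380⌋ = 19.
With m₀=0, d₀=1 and mₖ₊₁ = dₖaₖ − mₖ, dₖ₊₁ = (n − mₖ₊₁²)/dₖ, aₖ₊₁ = ⌊(a₀+mₖ₊₁)/dₖ₊₁⌋:
  k=1: m=19, d=19, a=2
  k=2: m=19, d=1, a=38
d=1 and a=2a₀=38 at k=2, so the next step gives (m, d) = (19, 19) again — its k=1 value — and the period has length 2.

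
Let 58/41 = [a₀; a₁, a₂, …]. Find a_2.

58 = 1·41 + 17   →  a_0 = 1
41 = 2·17 + 7   →  a_1 = 2
17 = 2·7 + 3   →  a_2 = 2

2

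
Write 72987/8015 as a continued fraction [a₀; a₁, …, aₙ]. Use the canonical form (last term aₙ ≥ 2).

[9; 9, 2, 2, 5, 10, 3]

72987 = 9×8015 + 852
8015 = 9×852 + 347
852 = 2×347 + 158
347 = 2×158 + 31
158 = 5×31 + 3
31 = 10×3 + 1
3 = 3×1 + 0  (stop)
So 72987/8015 = [9; 9, 2, 2, 5, 10, 3].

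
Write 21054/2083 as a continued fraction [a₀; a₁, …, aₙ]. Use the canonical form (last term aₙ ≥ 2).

[10; 9, 3, 2, 1, 10, 2]

21054 = 10*2083 + 224
2083 = 9*224 + 67
224 = 3*67 + 23
67 = 2*23 + 21
23 = 1*21 + 2
21 = 10*2 + 1
2 = 2*1 + 0  (stop)
So 21054/2083 = [10; 9, 3, 2, 1, 10, 2].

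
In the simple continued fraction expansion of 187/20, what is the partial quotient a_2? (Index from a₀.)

1

187 = 9·20 + 7   →  a_0 = 9
20 = 2·7 + 6   →  a_1 = 2
7 = 1·6 + 1   →  a_2 = 1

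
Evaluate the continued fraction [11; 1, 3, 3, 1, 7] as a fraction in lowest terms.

Fold from the inside: start with 7/1.
  1 + 1/7 = 8/7
  3 + 7/8 = 31/8
  3 + 8/31 = 101/31
  1 + 31/101 = 132/101
  11 + 101/132 = 1553/132

1553/132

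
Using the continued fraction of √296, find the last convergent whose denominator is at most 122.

757/44

√296 = [17; 4, 1, 7, 1, 4, 34, …] (period length 6).
Convergents:
  p_0/q_0 = 17/1
  p_1/q_1 = 69/4
  p_2/q_2 = 86/5
  p_3/q_3 = 671/39
  p_4/q_4 = 757/44
  p_5/q_5 = 3699/215
q_4 = 44 ≤ 122 < 215 = q_5, so the answer is 757/44.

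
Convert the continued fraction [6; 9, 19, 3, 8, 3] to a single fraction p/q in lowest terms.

83353/13641

Fold from the inside: start with 3/1.
  8 + 1/3 = 25/3
  3 + 3/25 = 78/25
  19 + 25/78 = 1507/78
  9 + 78/1507 = 13641/1507
  6 + 1507/13641 = 83353/13641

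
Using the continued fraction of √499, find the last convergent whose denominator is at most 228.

√499 = [22; 2, 1, 21, 1, 2, 44, …] (period length 6).
Convergents:
  p_0/q_0 = 22/1
  p_1/q_1 = 45/2
  p_2/q_2 = 67/3
  p_3/q_3 = 1452/65
  p_4/q_4 = 1519/68
  p_5/q_5 = 4490/201
  p_6/q_6 = 199079/8912
q_5 = 201 ≤ 228 < 8912 = q_6, so the answer is 4490/201.

4490/201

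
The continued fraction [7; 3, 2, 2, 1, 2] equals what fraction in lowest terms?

474/65

Fold from the inside: start with 2/1.
  1 + 1/2 = 3/2
  2 + 2/3 = 8/3
  2 + 3/8 = 19/8
  3 + 8/19 = 65/19
  7 + 19/65 = 474/65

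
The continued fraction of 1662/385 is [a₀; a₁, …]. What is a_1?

1662 = 4·385 + 122   →  a_0 = 4
385 = 3·122 + 19   →  a_1 = 3

3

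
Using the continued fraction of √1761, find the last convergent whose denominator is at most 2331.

97483/2323

√1761 = [41; 1, 26, 1, 82, …] (period length 4).
Convergents:
  p_0/q_0 = 41/1
  p_1/q_1 = 42/1
  p_2/q_2 = 1133/27
  p_3/q_3 = 1175/28
  p_4/q_4 = 97483/2323
  p_5/q_5 = 98658/2351
q_4 = 2323 ≤ 2331 < 2351 = q_5, so the answer is 97483/2323.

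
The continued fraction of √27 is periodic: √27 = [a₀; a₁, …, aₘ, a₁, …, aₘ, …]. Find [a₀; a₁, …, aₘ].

a₀ = ⌊√27⌋ = 5.
With m₀=0, d₀=1 and mₖ₊₁ = dₖaₖ − mₖ, dₖ₊₁ = (n − mₖ₊₁²)/dₖ, aₖ₊₁ = ⌊(a₀+mₖ₊₁)/dₖ₊₁⌋:
  k=1: m=5, d=2, a=5
  k=2: m=5, d=1, a=10
d=1 and a=2a₀=10 at k=2, so the next step gives (m, d) = (5, 2) again — its k=1 value — and the period has length 2.

[5; 5, 10]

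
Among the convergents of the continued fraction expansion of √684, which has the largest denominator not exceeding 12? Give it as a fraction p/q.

183/7

√684 = [26; 6, 1, 1, 12, 1, 1, 6, 52, …] (period length 8).
Convergents:
  p_0/q_0 = 26/1
  p_1/q_1 = 157/6
  p_2/q_2 = 183/7
  p_3/q_3 = 340/13
q_2 = 7 ≤ 12 < 13 = q_3, so the answer is 183/7.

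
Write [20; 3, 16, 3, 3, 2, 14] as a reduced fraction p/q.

Fold from the inside: start with 14/1.
  2 + 1/14 = 29/14
  3 + 14/29 = 101/29
  3 + 29/101 = 332/101
  16 + 101/332 = 5413/332
  3 + 332/5413 = 16571/5413
  20 + 5413/16571 = 336833/16571

336833/16571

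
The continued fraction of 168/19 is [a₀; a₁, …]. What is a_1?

168 = 8·19 + 16   →  a_0 = 8
19 = 1·16 + 3   →  a_1 = 1

1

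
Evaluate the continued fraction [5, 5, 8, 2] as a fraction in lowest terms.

452/87

Fold from the inside: start with 2/1.
  8 + 1/2 = 17/2
  5 + 2/17 = 87/17
  5 + 17/87 = 452/87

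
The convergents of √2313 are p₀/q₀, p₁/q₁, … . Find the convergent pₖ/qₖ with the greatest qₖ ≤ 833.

√2313 = [48; 10, 1, 2, 10, 2, 1, 10, 96, …] (period length 8).
Convergents:
  p_0/q_0 = 48/1
  p_1/q_1 = 481/10
  p_2/q_2 = 529/11
  p_3/q_3 = 1539/32
  p_4/q_4 = 15919/331
  p_5/q_5 = 33377/694
  p_6/q_6 = 49296/1025
q_5 = 694 ≤ 833 < 1025 = q_6, so the answer is 33377/694.

33377/694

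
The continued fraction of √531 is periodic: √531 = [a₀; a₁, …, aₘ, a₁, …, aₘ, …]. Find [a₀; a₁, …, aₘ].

[23; 23, 46]

a₀ = ⌊√531⌋ = 23.
With m₀=0, d₀=1 and mₖ₊₁ = dₖaₖ − mₖ, dₖ₊₁ = (n − mₖ₊₁²)/dₖ, aₖ₊₁ = ⌊(a₀+mₖ₊₁)/dₖ₊₁⌋:
  k=1: m=23, d=2, a=23
  k=2: m=23, d=1, a=46
d=1 and a=2a₀=46 at k=2, so the next step gives (m, d) = (23, 2) again — its k=1 value — and the period has length 2.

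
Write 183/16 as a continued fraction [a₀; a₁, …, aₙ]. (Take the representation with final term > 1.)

183 = 11·16 + 7
16 = 2·7 + 2
7 = 3·2 + 1
2 = 2·1 + 0  (stop)
So 183/16 = [11; 2, 3, 2].

[11; 2, 3, 2]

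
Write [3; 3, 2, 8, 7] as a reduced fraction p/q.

1381/420

Fold from the inside: start with 7/1.
  8 + 1/7 = 57/7
  2 + 7/57 = 121/57
  3 + 57/121 = 420/121
  3 + 121/420 = 1381/420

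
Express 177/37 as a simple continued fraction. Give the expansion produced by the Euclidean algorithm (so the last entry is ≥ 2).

[4; 1, 3, 1, 1, 1, 2]

177 = 4×37 + 29
37 = 1×29 + 8
29 = 3×8 + 5
8 = 1×5 + 3
5 = 1×3 + 2
3 = 1×2 + 1
2 = 2×1 + 0  (stop)
So 177/37 = [4; 1, 3, 1, 1, 1, 2].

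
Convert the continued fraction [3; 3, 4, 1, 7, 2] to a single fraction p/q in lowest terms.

881/266

Fold from the inside: start with 2/1.
  7 + 1/2 = 15/2
  1 + 2/15 = 17/15
  4 + 15/17 = 83/17
  3 + 17/83 = 266/83
  3 + 83/266 = 881/266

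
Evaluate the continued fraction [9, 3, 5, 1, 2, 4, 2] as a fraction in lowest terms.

4881/524

Using pₖ = aₖpₖ₋₁ + pₖ₋₂ and qₖ = aₖqₖ₋₁ + qₖ₋₂:
  k=0: a=9, p=9, q=1
  k=1: a=3, p=28, q=3
  k=2: a=5, p=149, q=16
  k=3: a=1, p=177, q=19
  k=4: a=2, p=503, q=54
  k=5: a=4, p=2189, q=235
  k=6: a=2, p=4881, q=524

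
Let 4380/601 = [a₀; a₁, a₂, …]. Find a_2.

4380 = 7·601 + 173   →  a_0 = 7
601 = 3·173 + 82   →  a_1 = 3
173 = 2·82 + 9   →  a_2 = 2

2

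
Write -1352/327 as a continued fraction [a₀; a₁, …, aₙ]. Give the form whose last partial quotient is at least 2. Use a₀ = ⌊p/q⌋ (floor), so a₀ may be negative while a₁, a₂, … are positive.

[-5; 1, 6, 2, 3, 6]

-1352 = -5×327 + 283
327 = 1×283 + 44
283 = 6×44 + 19
44 = 2×19 + 6
19 = 3×6 + 1
6 = 6×1 + 0  (stop)
So -1352/327 = [-5; 1, 6, 2, 3, 6].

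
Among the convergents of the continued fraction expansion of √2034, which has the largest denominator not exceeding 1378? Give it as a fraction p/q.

√2034 = [45; 10, 90, …] (period length 2).
Convergents:
  p_0/q_0 = 45/1
  p_1/q_1 = 451/10
  p_2/q_2 = 40635/901
  p_3/q_3 = 406801/9020
q_2 = 901 ≤ 1378 < 9020 = q_3, so the answer is 40635/901.

40635/901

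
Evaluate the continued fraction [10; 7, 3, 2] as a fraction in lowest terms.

517/51

Fold from the inside: start with 2/1.
  3 + 1/2 = 7/2
  7 + 2/7 = 51/7
  10 + 7/51 = 517/51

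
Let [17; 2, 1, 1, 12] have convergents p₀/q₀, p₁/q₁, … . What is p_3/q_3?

Using pₖ = aₖpₖ₋₁ + pₖ₋₂, qₖ = aₖqₖ₋₁ + qₖ₋₂ (with p₋₁=1, p₋₂=0, q₋₁=0, q₋₂=1):
  k=0: a=17, p=17, q=1
  k=1: a=2, p=35, q=2
  k=2: a=1, p=52, q=3
  k=3: a=1, p=87, q=5

87/5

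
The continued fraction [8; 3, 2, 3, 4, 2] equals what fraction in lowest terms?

Using pₖ = aₖpₖ₋₁ + pₖ₋₂ and qₖ = aₖqₖ₋₁ + qₖ₋₂:
  k=0: a=8, p=8, q=1
  k=1: a=3, p=25, q=3
  k=2: a=2, p=58, q=7
  k=3: a=3, p=199, q=24
  k=4: a=4, p=854, q=103
  k=5: a=2, p=1907, q=230

1907/230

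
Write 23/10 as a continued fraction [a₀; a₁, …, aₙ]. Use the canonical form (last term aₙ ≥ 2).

[2; 3, 3]

23 = 2·10 + 3
10 = 3·3 + 1
3 = 3·1 + 0  (stop)
So 23/10 = [2; 3, 3].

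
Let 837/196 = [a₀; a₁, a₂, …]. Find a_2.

837 = 4·196 + 53   →  a_0 = 4
196 = 3·53 + 37   →  a_1 = 3
53 = 1·37 + 16   →  a_2 = 1

1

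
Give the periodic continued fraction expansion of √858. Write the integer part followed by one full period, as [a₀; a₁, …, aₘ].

[29; 3, 2, 3, 58]

a₀ = ⌊√858⌋ = 29.
With m₀=0, d₀=1 and mₖ₊₁ = dₖaₖ − mₖ, dₖ₊₁ = (n − mₖ₊₁²)/dₖ, aₖ₊₁ = ⌊(a₀+mₖ₊₁)/dₖ₊₁⌋:
  k=1: m=29, d=17, a=3
  k=2: m=22, d=22, a=2
  k=3: m=22, d=17, a=3
  k=4: m=29, d=1, a=58
d=1 and a=2a₀=58 at k=4, so the next step gives (m, d) = (29, 17) again — its k=1 value — and the period has length 4.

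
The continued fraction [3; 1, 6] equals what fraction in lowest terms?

Fold from the inside: start with 6/1.
  1 + 1/6 = 7/6
  3 + 6/7 = 27/7

27/7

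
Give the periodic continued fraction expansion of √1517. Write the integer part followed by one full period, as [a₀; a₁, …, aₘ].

a₀ = ⌊√1517⌋ = 38.
With m₀=0, d₀=1 and mₖ₊₁ = dₖaₖ − mₖ, dₖ₊₁ = (n − mₖ₊₁²)/dₖ, aₖ₊₁ = ⌊(a₀+mₖ₊₁)/dₖ₊₁⌋:
  k=1: m=38, d=73, a=1
  k=2: m=35, d=4, a=18
  k=3: m=37, d=37, a=2
  k=4: m=37, d=4, a=18
  k=5: m=35, d=73, a=1
  k=6: m=38, d=1, a=76
d=1 and a=2a₀=76 at k=6, so the next step gives (m, d) = (38, 73) again — its k=1 value — and the period has length 6.

[38; 1, 18, 2, 18, 1, 76]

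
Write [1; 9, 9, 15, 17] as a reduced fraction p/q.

Fold from the inside: start with 17/1.
  15 + 1/17 = 256/17
  9 + 17/256 = 2321/256
  9 + 256/2321 = 21145/2321
  1 + 2321/21145 = 23466/21145

23466/21145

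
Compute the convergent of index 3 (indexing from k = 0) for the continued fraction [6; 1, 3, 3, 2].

Using pₖ = aₖpₖ₋₁ + pₖ₋₂, qₖ = aₖqₖ₋₁ + qₖ₋₂ (with p₋₁=1, p₋₂=0, q₋₁=0, q₋₂=1):
  k=0: a=6, p=6, q=1
  k=1: a=1, p=7, q=1
  k=2: a=3, p=27, q=4
  k=3: a=3, p=88, q=13

88/13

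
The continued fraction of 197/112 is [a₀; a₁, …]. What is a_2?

3

197 = 1·112 + 85   →  a_0 = 1
112 = 1·85 + 27   →  a_1 = 1
85 = 3·27 + 4   →  a_2 = 3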